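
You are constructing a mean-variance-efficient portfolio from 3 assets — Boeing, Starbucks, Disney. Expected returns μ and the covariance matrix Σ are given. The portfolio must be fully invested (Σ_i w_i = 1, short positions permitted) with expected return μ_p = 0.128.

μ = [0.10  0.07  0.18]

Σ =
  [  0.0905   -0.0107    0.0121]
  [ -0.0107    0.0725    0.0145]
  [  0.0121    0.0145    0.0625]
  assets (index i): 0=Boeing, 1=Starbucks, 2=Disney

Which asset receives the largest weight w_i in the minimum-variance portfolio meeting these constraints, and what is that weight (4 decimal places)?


Disney (0.4536)

u=Σ⁻¹μ = [0.8264  0.5699  2.5878]
v=Σ⁻¹𝟙 = [11.1841  13.2936  10.7507]
a=μᵀu=0.588334  b=𝟙ᵀu=3.984076  c=𝟙ᵀv=35.228311  D=ac−b²=4.853142
λ₁=(c·0.128−b)/D = (35.228311·0.128−3.984076)/4.853142 = 0.108208
λ₂=(a−b·0.128)/D = (0.588334−3.984076·0.128)/4.853142 = 0.016149
w* = 0.108208·u + 0.016149·v:
  w_0 = 0.108208·0.8264 + 0.016149·11.1841 = 0.2700  (Boeing)
  w_1 = 0.108208·0.5699 + 0.016149·13.2936 = 0.2763  (Starbucks)
  w_2 = 0.108208·2.5878 + 0.016149·10.7507 = 0.4536  (Disney)
Σw_i=1.0000  μᵀw=0.1280
σ²=wᵀΣw=λ₁·μ_p+λ₂ = 0.108208·0.128 + 0.016149 = 0.029999 ≈ 0.0300


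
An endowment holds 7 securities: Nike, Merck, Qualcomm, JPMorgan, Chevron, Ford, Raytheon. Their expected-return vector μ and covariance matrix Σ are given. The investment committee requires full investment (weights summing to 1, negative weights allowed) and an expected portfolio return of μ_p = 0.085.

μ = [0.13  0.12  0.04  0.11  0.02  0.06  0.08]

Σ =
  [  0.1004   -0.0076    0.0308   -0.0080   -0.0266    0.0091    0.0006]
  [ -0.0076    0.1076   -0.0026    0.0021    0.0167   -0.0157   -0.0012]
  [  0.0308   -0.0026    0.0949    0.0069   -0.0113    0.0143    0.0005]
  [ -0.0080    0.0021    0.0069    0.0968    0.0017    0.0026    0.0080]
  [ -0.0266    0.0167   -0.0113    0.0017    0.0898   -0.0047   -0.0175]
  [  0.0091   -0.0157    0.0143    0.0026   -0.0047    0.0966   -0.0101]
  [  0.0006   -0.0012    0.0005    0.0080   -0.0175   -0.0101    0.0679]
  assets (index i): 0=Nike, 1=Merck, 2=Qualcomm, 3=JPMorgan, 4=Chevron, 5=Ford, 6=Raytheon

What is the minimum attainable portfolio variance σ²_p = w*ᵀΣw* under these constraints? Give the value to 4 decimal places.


u=Σ⁻¹μ = [1.6537  1.2278  -0.2079  1.1117  0.7492  0.8459  1.3748]
v=Σ⁻¹𝟙 = [13.1062  9.3868  6.1357  8.4269  18.5121  12.5389  20.3759]
a=μᵀu=0.652017  b=𝟙ᵀu=6.755264  c=𝟙ᵀv=88.482550  D=ac−b²=12.058560
λ₁=(c·0.085−b)/D = (88.482550·0.085−6.755264)/12.058560 = 0.063503
λ₂=(a−b·0.085)/D = (0.652017−6.755264·0.085)/12.058560 = 0.006453
w* = 0.063503·u + 0.006453·v:
  w_0 = 0.063503·1.6537 + 0.006453·13.1062 = 0.1896  (Nike)
  w_1 = 0.063503·1.2278 + 0.006453·9.3868 = 0.1385  (Merck)
  w_2 = 0.063503·-0.2079 + 0.006453·6.1357 = 0.0264  (Qualcomm)
  w_3 = 0.063503·1.1117 + 0.006453·8.4269 = 0.1250  (JPMorgan)
  w_4 = 0.063503·0.7492 + 0.006453·18.5121 = 0.1670  (Chevron)
  w_5 = 0.063503·0.8459 + 0.006453·12.5389 = 0.1346  (Ford)
  w_6 = 0.063503·1.3748 + 0.006453·20.3759 = 0.2188  (Raytheon)
Σw_i=1.0000  μᵀw=0.0850
σ²=wᵀΣw=λ₁·μ_p+λ₂ = 0.063503·0.085 + 0.006453 = 0.011851 ≈ 0.0119

0.0119


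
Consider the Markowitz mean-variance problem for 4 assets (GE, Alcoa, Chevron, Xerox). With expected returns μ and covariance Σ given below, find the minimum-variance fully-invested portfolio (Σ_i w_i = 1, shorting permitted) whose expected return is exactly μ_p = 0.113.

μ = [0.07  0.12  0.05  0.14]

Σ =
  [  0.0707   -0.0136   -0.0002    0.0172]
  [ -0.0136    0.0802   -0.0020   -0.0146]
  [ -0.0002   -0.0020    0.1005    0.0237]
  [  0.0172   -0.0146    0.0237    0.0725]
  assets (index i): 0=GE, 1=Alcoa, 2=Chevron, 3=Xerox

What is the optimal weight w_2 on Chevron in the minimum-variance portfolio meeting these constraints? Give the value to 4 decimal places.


u=Σ⁻¹μ = [0.8645  2.0301  0.0392  2.1219]
v=Σ⁻¹𝟙 = [14.7379  17.2082  7.6678  11.2555]
a=μᵀu=0.603163  b=𝟙ᵀu=5.055799  c=𝟙ᵀv=50.869406  D=ac−b²=5.121443
λ₁=(c·0.113−b)/D = (50.869406·0.113−5.055799)/5.121443 = 0.135205
λ₂=(a−b·0.113)/D = (0.603163−5.055799·0.113)/5.121443 = 0.006220
w* = 0.135205·u + 0.006220·v:
  w_0 = 0.135205·0.8645 + 0.006220·14.7379 = 0.2086  (GE)
  w_1 = 0.135205·2.0301 + 0.006220·17.2082 = 0.3815  (Alcoa)
  w_2 = 0.135205·0.0392 + 0.006220·7.6678 = 0.0530  (Chevron)
  w_3 = 0.135205·2.1219 + 0.006220·11.2555 = 0.3569  (Xerox)
Σw_i=1.0000  μᵀw=0.1130
σ²=wᵀΣw=λ₁·μ_p+λ₂ = 0.135205·0.113 + 0.006220 = 0.021499 ≈ 0.0215

0.0530


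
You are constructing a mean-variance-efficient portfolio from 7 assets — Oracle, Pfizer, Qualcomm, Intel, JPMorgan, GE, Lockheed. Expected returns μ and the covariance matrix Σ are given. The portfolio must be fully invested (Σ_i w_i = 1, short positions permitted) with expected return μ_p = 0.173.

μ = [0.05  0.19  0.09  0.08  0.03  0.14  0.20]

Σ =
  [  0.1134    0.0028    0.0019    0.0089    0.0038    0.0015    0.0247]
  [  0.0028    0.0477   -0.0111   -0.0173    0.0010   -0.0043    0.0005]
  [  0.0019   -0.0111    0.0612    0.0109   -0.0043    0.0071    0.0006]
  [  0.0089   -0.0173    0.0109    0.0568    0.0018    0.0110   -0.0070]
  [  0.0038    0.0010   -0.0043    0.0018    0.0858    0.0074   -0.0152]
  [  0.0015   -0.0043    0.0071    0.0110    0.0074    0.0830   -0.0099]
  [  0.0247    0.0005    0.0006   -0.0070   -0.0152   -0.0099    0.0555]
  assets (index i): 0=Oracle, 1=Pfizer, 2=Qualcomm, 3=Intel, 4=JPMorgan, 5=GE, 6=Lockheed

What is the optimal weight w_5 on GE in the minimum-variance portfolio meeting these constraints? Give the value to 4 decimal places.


g=Σ⁻¹μ = [-1.1545  5.7271  1.7752  3.2113  1.0913  1.9374  5.0961]
h=Σ⁻¹𝟙 = [-0.9924  34.8431  17.6692  25.7697  15.5576  10.8253  27.3968]
a=μᵀg=2.770302  b=𝟙ᵀg=17.684005  c=𝟙ᵀh=131.069314  D=ac−b²=50.377610
λ₁=(c·0.173−b)/D = (131.069314·0.173−17.684005)/50.377610 = 0.099072
λ₂=(a−b·0.173)/D = (2.770302−17.684005·0.173)/50.377610 = -0.005737
w* = 0.099072·g + -0.005737·h:
  w_0 = 0.099072·-1.1545 + -0.005737·-0.9924 = -0.1087  (Oracle)
  w_1 = 0.099072·5.7271 + -0.005737·34.8431 = 0.3675  (Pfizer)
  w_2 = 0.099072·1.7752 + -0.005737·17.6692 = 0.0745  (Qualcomm)
  w_3 = 0.099072·3.2113 + -0.005737·25.7697 = 0.1703  (Intel)
  w_4 = 0.099072·1.0913 + -0.005737·15.5576 = 0.0189  (JPMorgan)
  w_5 = 0.099072·1.9374 + -0.005737·10.8253 = 0.1298  (GE)
  w_6 = 0.099072·5.0961 + -0.005737·27.3968 = 0.3477  (Lockheed)
Σw_i=1.0000  μᵀw=0.1730
σ²=wᵀΣw=λ₁·μ_p+λ₂ = 0.099072·0.173 + -0.005737 = 0.011402 ≈ 0.0114

0.1298


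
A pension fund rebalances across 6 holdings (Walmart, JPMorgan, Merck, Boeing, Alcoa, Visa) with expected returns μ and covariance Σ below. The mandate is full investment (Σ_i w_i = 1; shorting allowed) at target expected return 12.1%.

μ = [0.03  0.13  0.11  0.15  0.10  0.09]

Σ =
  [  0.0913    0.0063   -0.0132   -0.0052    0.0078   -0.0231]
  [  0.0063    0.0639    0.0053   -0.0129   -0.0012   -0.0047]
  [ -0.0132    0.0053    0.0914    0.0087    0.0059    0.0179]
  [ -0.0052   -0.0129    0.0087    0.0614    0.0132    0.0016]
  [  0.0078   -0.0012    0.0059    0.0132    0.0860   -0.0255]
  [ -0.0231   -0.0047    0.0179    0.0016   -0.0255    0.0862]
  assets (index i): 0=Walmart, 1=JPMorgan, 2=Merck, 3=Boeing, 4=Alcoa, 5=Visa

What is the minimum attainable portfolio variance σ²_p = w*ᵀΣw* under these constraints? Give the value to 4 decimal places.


u=Σ⁻¹μ = [0.6702  2.6033  0.5161  2.6860  1.1499  1.5487]
v=Σ⁻¹𝟙 = [15.1835  18.8281  5.8126  17.3944  13.0902  19.0389]
a=μᵀu=1.072584  b=𝟙ᵀu=9.174221  c=𝟙ᵀv=89.347691  D=ac−b²=11.666530
λ₁=(c·0.121−b)/D = (89.347691·0.121−9.174221)/11.666530 = 0.140303
λ₂=(a−b·0.121)/D = (1.072584−9.174221·0.121)/11.666530 = -0.003214
w* = 0.140303·u + -0.003214·v:
  w_0 = 0.140303·0.6702 + -0.003214·15.1835 = 0.0452  (Walmart)
  w_1 = 0.140303·2.6033 + -0.003214·18.8281 = 0.3047  (JPMorgan)
  w_2 = 0.140303·0.5161 + -0.003214·5.8126 = 0.0537  (Merck)
  w_3 = 0.140303·2.6860 + -0.003214·17.3944 = 0.3209  (Boeing)
  w_4 = 0.140303·1.1499 + -0.003214·13.0902 = 0.1193  (Alcoa)
  w_5 = 0.140303·1.5487 + -0.003214·19.0389 = 0.1561  (Visa)
Σw_i=1.0000  μᵀw=0.1210
σ²=wᵀΣw=λ₁·μ_p+λ₂ = 0.140303·0.121 + -0.003214 = 0.013763 ≈ 0.0138

0.0138


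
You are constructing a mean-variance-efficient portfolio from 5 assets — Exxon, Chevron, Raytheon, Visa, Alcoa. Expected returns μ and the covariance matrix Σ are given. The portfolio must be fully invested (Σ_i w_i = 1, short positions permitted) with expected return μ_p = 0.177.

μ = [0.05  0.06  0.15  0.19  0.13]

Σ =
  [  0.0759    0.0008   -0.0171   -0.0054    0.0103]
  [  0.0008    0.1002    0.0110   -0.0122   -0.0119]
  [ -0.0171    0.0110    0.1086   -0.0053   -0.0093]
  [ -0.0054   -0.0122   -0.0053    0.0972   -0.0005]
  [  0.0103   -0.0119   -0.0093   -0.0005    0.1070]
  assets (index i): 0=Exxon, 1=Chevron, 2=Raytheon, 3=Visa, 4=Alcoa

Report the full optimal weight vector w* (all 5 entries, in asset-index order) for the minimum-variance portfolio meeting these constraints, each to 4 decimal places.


-0.0891  -0.0233  0.3318  0.5267  0.2539

x=Σ⁻¹μ = [1.0000  0.8386  1.6790  2.2141  1.3682]
y=Σ⁻¹𝟙 = [15.3116  11.3736  11.9918  13.2728  10.2411]
a=μᵀx=0.950716  b=𝟙ᵀx=7.099941  c=𝟙ᵀy=62.190919  D=ac−b²=8.716722
λ₁=(c·0.177−b)/D = (62.190919·0.177−7.099941)/8.716722 = 0.448317
λ₂=(a−b·0.177)/D = (0.950716−7.099941·0.177)/8.716722 = -0.035102
w* = 0.448317·x + -0.035102·y:
  w_0 = 0.448317·1.0000 + -0.035102·15.3116 = -0.0891  (Exxon)
  w_1 = 0.448317·0.8386 + -0.035102·11.3736 = -0.0233  (Chevron)
  w_2 = 0.448317·1.6790 + -0.035102·11.9918 = 0.3318  (Raytheon)
  w_3 = 0.448317·2.2141 + -0.035102·13.2728 = 0.5267  (Visa)
  w_4 = 0.448317·1.3682 + -0.035102·10.2411 = 0.2539  (Alcoa)
Σw_i=1.0000  μᵀw=0.1770
σ²=wᵀΣw=λ₁·μ_p+λ₂ = 0.448317·0.177 + -0.035102 = 0.044250 ≈ 0.0443


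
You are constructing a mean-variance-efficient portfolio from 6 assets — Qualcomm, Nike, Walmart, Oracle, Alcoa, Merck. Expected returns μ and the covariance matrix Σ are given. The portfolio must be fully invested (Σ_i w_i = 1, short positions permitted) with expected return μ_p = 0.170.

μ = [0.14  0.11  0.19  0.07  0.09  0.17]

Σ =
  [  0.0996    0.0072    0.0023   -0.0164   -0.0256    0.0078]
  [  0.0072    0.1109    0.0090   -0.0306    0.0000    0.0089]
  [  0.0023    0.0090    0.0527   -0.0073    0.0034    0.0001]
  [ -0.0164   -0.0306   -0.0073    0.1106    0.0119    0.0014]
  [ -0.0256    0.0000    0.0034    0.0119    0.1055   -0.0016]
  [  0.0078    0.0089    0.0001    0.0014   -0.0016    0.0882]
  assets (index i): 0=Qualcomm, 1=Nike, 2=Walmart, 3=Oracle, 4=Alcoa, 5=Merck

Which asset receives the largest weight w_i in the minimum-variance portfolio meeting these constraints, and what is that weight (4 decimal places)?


x=Σ⁻¹μ = [1.5915  0.7963  3.4956  1.1888  1.0183  1.7020]
y=Σ⁻¹𝟙 = [13.1995  9.7260  17.9145  13.6042  10.7085  9.1472]
a=μᵀx=1.438781  b=𝟙ᵀx=9.792614  c=𝟙ᵀy=74.299796  D=ac−b²=11.005831
λ₁=(c·0.170−b)/D = (74.299796·0.170−9.792614)/11.005831 = 0.257895
λ₂=(a−b·0.170)/D = (1.438781−9.792614·0.170)/11.005831 = -0.020531
w* = 0.257895·x + -0.020531·y:
  w_0 = 0.257895·1.5915 + -0.020531·13.1995 = 0.1394  (Qualcomm)
  w_1 = 0.257895·0.7963 + -0.020531·9.7260 = 0.0057  (Nike)
  w_2 = 0.257895·3.4956 + -0.020531·17.9145 = 0.5337  (Walmart)
  w_3 = 0.257895·1.1888 + -0.020531·13.6042 = 0.0273  (Oracle)
  w_4 = 0.257895·1.0183 + -0.020531·10.7085 = 0.0428  (Alcoa)
  w_5 = 0.257895·1.7020 + -0.020531·9.1472 = 0.2511  (Merck)
Σw_i=1.0000  μᵀw=0.1700
σ²=wᵀΣw=λ₁·μ_p+λ₂ = 0.257895·0.170 + -0.020531 = 0.023311 ≈ 0.0233

Walmart (0.5337)


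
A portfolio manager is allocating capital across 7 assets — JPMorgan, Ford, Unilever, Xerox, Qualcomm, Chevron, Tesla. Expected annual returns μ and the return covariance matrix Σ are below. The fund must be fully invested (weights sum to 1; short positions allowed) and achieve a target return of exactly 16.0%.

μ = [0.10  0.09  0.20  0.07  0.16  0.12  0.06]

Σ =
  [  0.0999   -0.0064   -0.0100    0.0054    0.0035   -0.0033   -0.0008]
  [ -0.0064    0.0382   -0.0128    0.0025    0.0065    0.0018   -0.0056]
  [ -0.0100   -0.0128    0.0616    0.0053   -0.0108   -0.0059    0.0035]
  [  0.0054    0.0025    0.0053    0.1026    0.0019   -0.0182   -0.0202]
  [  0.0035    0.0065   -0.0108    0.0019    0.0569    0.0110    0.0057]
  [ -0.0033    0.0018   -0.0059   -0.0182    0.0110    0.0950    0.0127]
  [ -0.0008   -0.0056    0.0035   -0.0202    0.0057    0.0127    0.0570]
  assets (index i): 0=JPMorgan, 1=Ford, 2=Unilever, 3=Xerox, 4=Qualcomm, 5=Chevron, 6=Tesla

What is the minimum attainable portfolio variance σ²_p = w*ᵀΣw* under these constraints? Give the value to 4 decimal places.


0.0131

x=Σ⁻¹μ = [1.6415  3.7821  4.8226  0.5751  2.8593  1.2206  0.7970]
y=Σ⁻¹𝟙 = [14.5138  37.2701  27.4004  12.2411  13.2106  10.1019  20.4930]
a=μᵀx=2.161085  b=𝟙ᵀx=15.698159  c=𝟙ᵀy=135.230949  D=ac−b²=45.813320
λ₁=(c·0.160−b)/D = (135.230949·0.160−15.698159)/45.813320 = 0.129630
λ₂=(a−b·0.160)/D = (2.161085−15.698159·0.160)/45.813320 = -0.007653
w* = 0.129630·x + -0.007653·y:
  w_0 = 0.129630·1.6415 + -0.007653·14.5138 = 0.1017  (JPMorgan)
  w_1 = 0.129630·3.7821 + -0.007653·37.2701 = 0.2050  (Ford)
  w_2 = 0.129630·4.8226 + -0.007653·27.4004 = 0.4154  (Unilever)
  w_3 = 0.129630·0.5751 + -0.007653·12.2411 = -0.0191  (Xerox)
  w_4 = 0.129630·2.8593 + -0.007653·13.2106 = 0.2695  (Qualcomm)
  w_5 = 0.129630·1.2206 + -0.007653·10.1019 = 0.0809  (Chevron)
  w_6 = 0.129630·0.7970 + -0.007653·20.4930 = -0.0535  (Tesla)
Σw_i=1.0000  μᵀw=0.1600
σ²=wᵀΣw=λ₁·μ_p+λ₂ = 0.129630·0.160 + -0.007653 = 0.013088 ≈ 0.0131


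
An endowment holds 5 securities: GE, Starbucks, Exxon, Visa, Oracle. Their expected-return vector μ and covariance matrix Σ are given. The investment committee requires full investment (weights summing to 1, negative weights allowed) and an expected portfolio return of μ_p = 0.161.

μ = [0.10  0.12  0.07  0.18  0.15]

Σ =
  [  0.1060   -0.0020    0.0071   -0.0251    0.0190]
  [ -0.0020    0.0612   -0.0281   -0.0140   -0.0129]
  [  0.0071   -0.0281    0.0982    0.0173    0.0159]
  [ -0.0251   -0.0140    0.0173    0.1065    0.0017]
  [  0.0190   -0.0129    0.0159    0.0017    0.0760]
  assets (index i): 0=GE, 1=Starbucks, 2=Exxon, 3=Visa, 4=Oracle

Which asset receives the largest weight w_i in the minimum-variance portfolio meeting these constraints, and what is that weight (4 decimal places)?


Visa (0.4100)

u=Σ⁻¹μ = [1.1089  3.3298  0.8662  2.2161  2.0308]
v=Σ⁻¹𝟙 = [9.9610  28.3712  13.2609  13.1145  12.4156]
a=μᵀu=1.274624  b=𝟙ᵀu=9.551867  c=𝟙ᵀv=77.123254  D=ac−b²=7.064947
λ₁=(c·0.161−b)/D = (77.123254·0.161−9.551867)/7.064947 = 0.405520
λ₂=(a−b·0.161)/D = (1.274624−9.551867·0.161)/7.064947 = -0.037258
w* = 0.405520·u + -0.037258·v:
  w_0 = 0.405520·1.1089 + -0.037258·9.9610 = 0.0786  (GE)
  w_1 = 0.405520·3.3298 + -0.037258·28.3712 = 0.2932  (Starbucks)
  w_2 = 0.405520·0.8662 + -0.037258·13.2609 = -0.1428  (Exxon)
  w_3 = 0.405520·2.2161 + -0.037258·13.1145 = 0.4100  (Visa)
  w_4 = 0.405520·2.0308 + -0.037258·12.4156 = 0.3610  (Oracle)
Σw_i=1.0000  μᵀw=0.1610
σ²=wᵀΣw=λ₁·μ_p+λ₂ = 0.405520·0.161 + -0.037258 = 0.028031 ≈ 0.0280


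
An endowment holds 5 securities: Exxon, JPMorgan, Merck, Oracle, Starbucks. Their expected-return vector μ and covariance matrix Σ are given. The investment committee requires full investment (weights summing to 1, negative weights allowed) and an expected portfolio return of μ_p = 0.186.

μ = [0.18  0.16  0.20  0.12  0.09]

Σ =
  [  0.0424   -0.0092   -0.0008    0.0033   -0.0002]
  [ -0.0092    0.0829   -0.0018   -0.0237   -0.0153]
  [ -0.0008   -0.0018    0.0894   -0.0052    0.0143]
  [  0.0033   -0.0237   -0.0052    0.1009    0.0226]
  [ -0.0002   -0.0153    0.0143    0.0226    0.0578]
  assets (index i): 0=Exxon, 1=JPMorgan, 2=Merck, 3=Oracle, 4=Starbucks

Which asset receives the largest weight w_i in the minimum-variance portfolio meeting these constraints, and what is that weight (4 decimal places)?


Exxon (0.4819)

x=Σ⁻¹μ = [4.8637  3.2104  2.2423  1.6234  1.2342]
y=Σ⁻¹𝟙 = [27.6625  21.4844  9.8792  10.8926  16.3806]
a=μᵀx=2.143468  b=𝟙ᵀx=13.173960  c=𝟙ᵀy=86.299292  D=ac−b²=11.426520
λ₁=(c·0.186−b)/D = (86.299292·0.186−13.173960)/11.426520 = 0.251845
λ₂=(a−b·0.186)/D = (2.143468−13.173960·0.186)/11.426520 = -0.026858
w* = 0.251845·x + -0.026858·y:
  w_0 = 0.251845·4.8637 + -0.026858·27.6625 = 0.4819  (Exxon)
  w_1 = 0.251845·3.2104 + -0.026858·21.4844 = 0.2315  (JPMorgan)
  w_2 = 0.251845·2.2423 + -0.026858·9.8792 = 0.2994  (Merck)
  w_3 = 0.251845·1.6234 + -0.026858·10.8926 = 0.1163  (Oracle)
  w_4 = 0.251845·1.2342 + -0.026858·16.3806 = -0.1291  (Starbucks)
Σw_i=1.0000  μᵀw=0.1860
σ²=wᵀΣw=λ₁·μ_p+λ₂ = 0.251845·0.186 + -0.026858 = 0.019986 ≈ 0.0200


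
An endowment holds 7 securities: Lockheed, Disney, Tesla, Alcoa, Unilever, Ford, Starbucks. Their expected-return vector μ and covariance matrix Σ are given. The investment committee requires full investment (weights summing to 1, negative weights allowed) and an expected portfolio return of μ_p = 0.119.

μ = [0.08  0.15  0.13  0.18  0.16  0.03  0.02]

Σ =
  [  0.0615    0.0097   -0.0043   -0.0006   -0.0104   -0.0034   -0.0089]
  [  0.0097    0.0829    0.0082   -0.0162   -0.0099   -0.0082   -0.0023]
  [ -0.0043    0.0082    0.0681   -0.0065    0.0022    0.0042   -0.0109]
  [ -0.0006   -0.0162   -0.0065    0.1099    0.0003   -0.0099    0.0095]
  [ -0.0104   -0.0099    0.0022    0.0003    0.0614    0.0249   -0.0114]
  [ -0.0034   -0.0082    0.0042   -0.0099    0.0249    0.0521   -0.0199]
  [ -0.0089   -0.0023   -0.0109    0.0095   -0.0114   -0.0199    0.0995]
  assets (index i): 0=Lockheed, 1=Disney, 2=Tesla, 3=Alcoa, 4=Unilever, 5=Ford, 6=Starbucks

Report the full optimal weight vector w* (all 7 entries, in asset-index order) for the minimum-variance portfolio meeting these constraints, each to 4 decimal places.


x=Σ⁻¹μ = [1.7912  2.2176  1.9706  2.0093  3.3474  -0.0237  0.8153]
y=Σ⁻¹𝟙 = [21.9679  15.1622  16.6144  12.8748  15.6471  24.1188  19.5730]
a=μᵀx=1.644965  b=𝟙ᵀx=12.127655  c=𝟙ᵀy=125.958245  D=ac−b²=60.116920
λ₁=(c·0.119−b)/D = (125.958245·0.119−12.127655)/60.116920 = 0.047597
λ₂=(a−b·0.119)/D = (1.644965−12.127655·0.119)/60.116920 = 0.003356
w* = 0.047597·x + 0.003356·y:
  w_0 = 0.047597·1.7912 + 0.003356·21.9679 = 0.1590  (Lockheed)
  w_1 = 0.047597·2.2176 + 0.003356·15.1622 = 0.1564  (Disney)
  w_2 = 0.047597·1.9706 + 0.003356·16.6144 = 0.1496  (Tesla)
  w_3 = 0.047597·2.0093 + 0.003356·12.8748 = 0.1388  (Alcoa)
  w_4 = 0.047597·3.3474 + 0.003356·15.6471 = 0.2118  (Unilever)
  w_5 = 0.047597·-0.0237 + 0.003356·24.1188 = 0.0798  (Ford)
  w_6 = 0.047597·0.8153 + 0.003356·19.5730 = 0.1045  (Starbucks)
Σw_i=1.0000  μᵀw=0.1190
σ²=wᵀΣw=λ₁·μ_p+λ₂ = 0.047597·0.119 + 0.003356 = 0.009020 ≈ 0.0090

0.1590  0.1564  0.1496  0.1388  0.2118  0.0798  0.1045


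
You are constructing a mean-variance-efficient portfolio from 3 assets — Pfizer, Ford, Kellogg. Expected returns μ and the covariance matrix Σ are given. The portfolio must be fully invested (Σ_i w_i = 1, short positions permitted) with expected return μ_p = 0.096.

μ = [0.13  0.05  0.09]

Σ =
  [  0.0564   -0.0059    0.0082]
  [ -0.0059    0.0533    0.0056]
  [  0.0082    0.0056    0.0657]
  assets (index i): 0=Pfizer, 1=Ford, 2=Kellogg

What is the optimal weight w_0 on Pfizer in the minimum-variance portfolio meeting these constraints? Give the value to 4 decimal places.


p=Σ⁻¹μ = [2.2741  1.0854  0.9935]
q=Σ⁻¹𝟙 = [18.1380  19.5836  11.2877]
a=μᵀp=0.439316  b=𝟙ᵀp=4.353010  c=𝟙ᵀq=49.009243  D=ac−b²=2.581864
λ₁=(c·0.096−b)/D = (49.009243·0.096−4.353010)/2.581864 = 0.136288
λ₂=(a−b·0.096)/D = (0.439316−4.353010·0.096)/2.581864 = 0.008299
w* = 0.136288·p + 0.008299·q:
  w_0 = 0.136288·2.2741 + 0.008299·18.1380 = 0.4605  (Pfizer)
  w_1 = 0.136288·1.0854 + 0.008299·19.5836 = 0.3105  (Ford)
  w_2 = 0.136288·0.9935 + 0.008299·11.2877 = 0.2291  (Kellogg)
Σw_i=1.0000  μᵀw=0.0960
σ²=wᵀΣw=λ₁·μ_p+λ₂ = 0.136288·0.096 + 0.008299 = 0.021383 ≈ 0.0214

0.4605


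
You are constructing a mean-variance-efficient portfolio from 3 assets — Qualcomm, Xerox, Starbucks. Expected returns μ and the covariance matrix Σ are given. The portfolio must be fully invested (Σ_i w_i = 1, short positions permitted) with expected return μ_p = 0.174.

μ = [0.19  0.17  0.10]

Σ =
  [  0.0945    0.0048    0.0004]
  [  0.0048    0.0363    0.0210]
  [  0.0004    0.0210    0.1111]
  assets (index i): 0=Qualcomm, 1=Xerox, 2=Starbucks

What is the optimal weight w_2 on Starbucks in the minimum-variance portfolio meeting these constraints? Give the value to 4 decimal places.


u=Σ⁻¹μ = [1.7862  4.4125  0.0596]
v=Σ⁻¹𝟙 = [9.3584  23.7165  4.4843]
a=μᵀu=1.095467  b=𝟙ᵀu=6.258330  c=𝟙ᵀv=37.559214  D=ac−b²=1.978202
λ₁=(c·0.174−b)/D = (37.559214·0.174−6.258330)/1.978202 = 0.140013
λ₂=(a−b·0.174)/D = (1.095467−6.258330·0.174)/1.978202 = 0.003295
w* = 0.140013·u + 0.003295·v:
  w_0 = 0.140013·1.7862 + 0.003295·9.3584 = 0.2809  (Qualcomm)
  w_1 = 0.140013·4.4125 + 0.003295·23.7165 = 0.6960  (Xerox)
  w_2 = 0.140013·0.0596 + 0.003295·4.4843 = 0.0231  (Starbucks)
Σw_i=1.0000  μᵀw=0.1740
σ²=wᵀΣw=λ₁·μ_p+λ₂ = 0.140013·0.174 + 0.003295 = 0.027657 ≈ 0.0277

0.0231


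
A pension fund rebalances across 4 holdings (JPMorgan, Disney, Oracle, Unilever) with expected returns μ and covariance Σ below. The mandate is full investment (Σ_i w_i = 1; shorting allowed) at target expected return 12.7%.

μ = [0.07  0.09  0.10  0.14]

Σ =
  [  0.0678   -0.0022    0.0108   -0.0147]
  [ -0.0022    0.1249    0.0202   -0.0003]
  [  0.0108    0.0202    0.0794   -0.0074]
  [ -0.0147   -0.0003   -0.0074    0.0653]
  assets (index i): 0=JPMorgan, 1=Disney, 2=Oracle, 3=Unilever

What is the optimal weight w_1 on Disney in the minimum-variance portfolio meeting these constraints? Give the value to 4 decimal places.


p=Σ⁻¹μ = [1.4291  0.5637  1.1640  2.6002]
q=Σ⁻¹𝟙 = [17.7604  6.6882  10.3896  20.5202]
a=μᵀp=0.631191  b=𝟙ᵀp=5.756950  c=𝟙ᵀq=55.358365  D=ac−b²=1.799244
λ₁=(c·0.127−b)/D = (55.358365·0.127−5.756950)/1.799244 = 0.707832
λ₂=(a−b·0.127)/D = (0.631191−5.756950·0.127)/1.799244 = -0.055546
w* = 0.707832·p + -0.055546·q:
  w_0 = 0.707832·1.4291 + -0.055546·17.7604 = 0.0250  (JPMorgan)
  w_1 = 0.707832·0.5637 + -0.055546·6.6882 = 0.0275  (Disney)
  w_2 = 0.707832·1.1640 + -0.055546·10.3896 = 0.2468  (Oracle)
  w_3 = 0.707832·2.6002 + -0.055546·20.5202 = 0.7007  (Unilever)
Σw_i=1.0000  μᵀw=0.1270
σ²=wᵀΣw=λ₁·μ_p+λ₂ = 0.707832·0.127 + -0.055546 = 0.034348 ≈ 0.0343

0.0275


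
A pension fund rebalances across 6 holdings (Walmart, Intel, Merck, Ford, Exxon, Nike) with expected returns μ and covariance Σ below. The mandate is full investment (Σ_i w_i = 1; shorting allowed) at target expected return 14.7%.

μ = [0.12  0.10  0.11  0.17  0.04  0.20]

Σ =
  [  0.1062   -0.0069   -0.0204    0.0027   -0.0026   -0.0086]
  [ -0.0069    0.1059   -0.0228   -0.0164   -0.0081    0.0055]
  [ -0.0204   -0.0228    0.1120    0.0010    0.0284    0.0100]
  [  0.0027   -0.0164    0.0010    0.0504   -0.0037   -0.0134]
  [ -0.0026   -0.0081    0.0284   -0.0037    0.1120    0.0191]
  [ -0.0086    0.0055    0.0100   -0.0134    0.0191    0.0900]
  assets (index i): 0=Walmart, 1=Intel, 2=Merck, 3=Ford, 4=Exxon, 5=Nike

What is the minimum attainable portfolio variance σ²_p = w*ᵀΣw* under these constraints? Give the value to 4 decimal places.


p=Σ⁻¹μ = [1.6334  1.9121  1.4146  4.6193  -0.1545  2.8248]
q=Σ⁻¹𝟙 = [13.2759  17.0473  11.8379  28.3340  6.1997  12.9255]
a=μᵀp=1.886909  b=𝟙ᵀp=12.249877  c=𝟙ᵀq=89.620297  D=ac−b²=19.045895
λ₁=(c·0.147−b)/D = (89.620297·0.147−12.249877)/19.045895 = 0.048530
λ₂=(a−b·0.147)/D = (1.886909−12.249877·0.147)/19.045895 = 0.004525
w* = 0.048530·p + 0.004525·q:
  w_0 = 0.048530·1.6334 + 0.004525·13.2759 = 0.1393  (Walmart)
  w_1 = 0.048530·1.9121 + 0.004525·17.0473 = 0.1699  (Intel)
  w_2 = 0.048530·1.4146 + 0.004525·11.8379 = 0.1222  (Merck)
  w_3 = 0.048530·4.6193 + 0.004525·28.3340 = 0.3524  (Ford)
  w_4 = 0.048530·-0.1545 + 0.004525·6.1997 = 0.0206  (Exxon)
  w_5 = 0.048530·2.8248 + 0.004525·12.9255 = 0.1956  (Nike)
Σw_i=1.0000  μᵀw=0.1470
σ²=wᵀΣw=λ₁·μ_p+λ₂ = 0.048530·0.147 + 0.004525 = 0.011659 ≈ 0.0117

0.0117


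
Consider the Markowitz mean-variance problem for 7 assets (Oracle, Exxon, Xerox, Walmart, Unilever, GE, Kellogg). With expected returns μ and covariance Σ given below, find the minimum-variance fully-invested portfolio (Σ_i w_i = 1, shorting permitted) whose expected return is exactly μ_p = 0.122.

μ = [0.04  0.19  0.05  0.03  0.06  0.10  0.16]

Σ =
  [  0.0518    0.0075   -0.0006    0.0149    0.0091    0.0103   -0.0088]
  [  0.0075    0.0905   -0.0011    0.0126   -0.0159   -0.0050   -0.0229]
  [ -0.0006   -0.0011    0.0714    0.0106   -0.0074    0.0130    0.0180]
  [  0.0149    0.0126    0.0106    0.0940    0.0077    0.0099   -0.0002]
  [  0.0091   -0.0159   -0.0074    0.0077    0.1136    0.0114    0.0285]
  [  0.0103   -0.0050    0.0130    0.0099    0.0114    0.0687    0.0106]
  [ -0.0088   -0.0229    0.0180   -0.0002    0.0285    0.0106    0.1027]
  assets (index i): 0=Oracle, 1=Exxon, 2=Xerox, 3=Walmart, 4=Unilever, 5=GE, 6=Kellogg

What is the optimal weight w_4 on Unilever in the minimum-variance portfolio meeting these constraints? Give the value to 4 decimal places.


0.0729

g=Σ⁻¹μ = [0.5031  2.7177  0.0877  -0.2843  0.2691  1.2511  1.9873]
h=Σ⁻¹𝟙 = [15.1982  13.4071  10.5927  3.8541  6.6967  8.1189  9.4835]
a=μᵀg=0.991557  b=𝟙ᵀg=6.531591  c=𝟙ᵀh=67.351241  D=ac−b²=24.120907
λ₁=(c·0.122−b)/D = (67.351241·0.122−6.531591)/24.120907 = 0.069867
λ₂=(a−b·0.122)/D = (0.991557−6.531591·0.122)/24.120907 = 0.008072
w* = 0.069867·g + 0.008072·h:
  w_0 = 0.069867·0.5031 + 0.008072·15.1982 = 0.1578  (Oracle)
  w_1 = 0.069867·2.7177 + 0.008072·13.4071 = 0.2981  (Exxon)
  w_2 = 0.069867·0.0877 + 0.008072·10.5927 = 0.0916  (Xerox)
  w_3 = 0.069867·-0.2843 + 0.008072·3.8541 = 0.0112  (Walmart)
  w_4 = 0.069867·0.2691 + 0.008072·6.6967 = 0.0729  (Unilever)
  w_5 = 0.069867·1.2511 + 0.008072·8.1189 = 0.1529  (GE)
  w_6 = 0.069867·1.9873 + 0.008072·9.4835 = 0.2154  (Kellogg)
Σw_i=1.0000  μᵀw=0.1220
σ²=wᵀΣw=λ₁·μ_p+λ₂ = 0.069867·0.122 + 0.008072 = 0.016596 ≈ 0.0166


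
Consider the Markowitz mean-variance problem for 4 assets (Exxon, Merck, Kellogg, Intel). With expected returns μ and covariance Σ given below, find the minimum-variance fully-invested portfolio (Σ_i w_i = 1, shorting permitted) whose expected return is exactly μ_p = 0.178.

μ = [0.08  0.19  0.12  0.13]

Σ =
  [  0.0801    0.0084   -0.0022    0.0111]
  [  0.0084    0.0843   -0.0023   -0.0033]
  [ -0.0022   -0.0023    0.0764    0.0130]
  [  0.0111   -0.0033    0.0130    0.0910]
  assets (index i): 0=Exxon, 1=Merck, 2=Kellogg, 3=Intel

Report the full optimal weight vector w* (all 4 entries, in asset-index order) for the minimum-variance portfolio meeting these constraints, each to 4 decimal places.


x=Σ⁻¹μ = [0.6295  2.2787  1.4485  1.2275]
y=Σ⁻¹𝟙 = [10.4582  11.4839  12.3115  8.3710]
a=μᵀx=0.816710  b=𝟙ᵀx=5.584205  c=𝟙ᵀy=42.624592  D=ac−b²=3.628587
λ₁=(c·0.178−b)/D = (42.624592·0.178−5.584205)/3.628587 = 0.551998
λ₂=(a−b·0.178)/D = (0.816710−5.584205·0.178)/3.628587 = -0.048856
w* = 0.551998·x + -0.048856·y:
  w_0 = 0.551998·0.6295 + -0.048856·10.4582 = -0.1635  (Exxon)
  w_1 = 0.551998·2.2787 + -0.048856·11.4839 = 0.6968  (Merck)
  w_2 = 0.551998·1.4485 + -0.048856·12.3115 = 0.1981  (Kellogg)
  w_3 = 0.551998·1.2275 + -0.048856·8.3710 = 0.2686  (Intel)
Σw_i=1.0000  μᵀw=0.1780
σ²=wᵀΣw=λ₁·μ_p+λ₂ = 0.551998·0.178 + -0.048856 = 0.049400 ≈ 0.0494

-0.1635  0.6968  0.1981  0.2686


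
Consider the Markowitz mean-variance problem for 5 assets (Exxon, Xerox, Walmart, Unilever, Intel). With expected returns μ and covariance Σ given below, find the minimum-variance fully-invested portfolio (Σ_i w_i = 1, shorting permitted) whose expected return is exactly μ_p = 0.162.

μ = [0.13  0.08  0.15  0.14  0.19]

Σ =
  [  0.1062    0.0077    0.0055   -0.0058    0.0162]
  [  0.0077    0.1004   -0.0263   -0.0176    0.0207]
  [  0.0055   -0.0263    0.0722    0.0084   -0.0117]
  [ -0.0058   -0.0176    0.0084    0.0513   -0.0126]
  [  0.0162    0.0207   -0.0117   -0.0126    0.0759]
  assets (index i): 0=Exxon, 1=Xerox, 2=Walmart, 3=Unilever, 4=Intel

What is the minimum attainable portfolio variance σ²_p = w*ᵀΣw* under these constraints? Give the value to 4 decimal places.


0.0180

u=Σ⁻¹μ = [0.7305  1.4473  2.6081  3.6065  2.9534]
v=Σ⁻¹𝟙 = [6.5066  15.8762  18.4592  26.2539  14.6604]
a=μᵀu=1.668029  b=𝟙ᵀu=11.345858  c=𝟙ᵀv=81.756318  D=ac−b²=7.643409
λ₁=(c·0.162−b)/D = (81.756318·0.162−11.345858)/7.643409 = 0.248406
λ₂=(a−b·0.162)/D = (1.668029−11.345858·0.162)/7.643409 = -0.022241
w* = 0.248406·u + -0.022241·v:
  w_0 = 0.248406·0.7305 + -0.022241·6.5066 = 0.0368  (Exxon)
  w_1 = 0.248406·1.4473 + -0.022241·15.8762 = 0.0064  (Xerox)
  w_2 = 0.248406·2.6081 + -0.022241·18.4592 = 0.2373  (Walmart)
  w_3 = 0.248406·3.6065 + -0.022241·26.2539 = 0.3120  (Unilever)
  w_4 = 0.248406·2.9534 + -0.022241·14.6604 = 0.4076  (Intel)
Σw_i=1.0000  μᵀw=0.1620
σ²=wᵀΣw=λ₁·μ_p+λ₂ = 0.248406·0.162 + -0.022241 = 0.018000 ≈ 0.0180


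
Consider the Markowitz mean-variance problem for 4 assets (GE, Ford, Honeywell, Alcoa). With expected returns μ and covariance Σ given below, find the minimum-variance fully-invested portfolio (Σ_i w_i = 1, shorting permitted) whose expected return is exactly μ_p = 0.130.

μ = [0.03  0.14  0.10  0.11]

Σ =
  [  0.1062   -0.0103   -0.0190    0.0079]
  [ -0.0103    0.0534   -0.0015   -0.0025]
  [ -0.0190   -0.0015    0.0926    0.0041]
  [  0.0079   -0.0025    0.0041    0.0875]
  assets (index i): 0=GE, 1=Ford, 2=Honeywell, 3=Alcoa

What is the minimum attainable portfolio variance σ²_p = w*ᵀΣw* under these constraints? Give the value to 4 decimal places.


0.0286

g=Σ⁻¹μ = [0.6846  2.8449  1.2125  1.2198]
h=Σ⁻¹𝟙 = [13.2003  22.1289  13.4127  10.2406]
a=μᵀg=0.674252  b=𝟙ᵀg=5.961780  c=𝟙ᵀh=58.982366  D=ac−b²=4.226183
λ₁=(c·0.130−b)/D = (58.982366·0.130−5.961780)/4.226183 = 0.403657
λ₂=(a−b·0.130)/D = (0.674252−5.961780·0.130)/4.226183 = -0.023846
w* = 0.403657·g + -0.023846·h:
  w_0 = 0.403657·0.6846 + -0.023846·13.2003 = -0.0384  (GE)
  w_1 = 0.403657·2.8449 + -0.023846·22.1289 = 0.6207  (Ford)
  w_2 = 0.403657·1.2125 + -0.023846·13.4127 = 0.1696  (Honeywell)
  w_3 = 0.403657·1.2198 + -0.023846·10.2406 = 0.2482  (Alcoa)
Σw_i=1.0000  μᵀw=0.1300
σ²=wᵀΣw=λ₁·μ_p+λ₂ = 0.403657·0.130 + -0.023846 = 0.028629 ≈ 0.0286


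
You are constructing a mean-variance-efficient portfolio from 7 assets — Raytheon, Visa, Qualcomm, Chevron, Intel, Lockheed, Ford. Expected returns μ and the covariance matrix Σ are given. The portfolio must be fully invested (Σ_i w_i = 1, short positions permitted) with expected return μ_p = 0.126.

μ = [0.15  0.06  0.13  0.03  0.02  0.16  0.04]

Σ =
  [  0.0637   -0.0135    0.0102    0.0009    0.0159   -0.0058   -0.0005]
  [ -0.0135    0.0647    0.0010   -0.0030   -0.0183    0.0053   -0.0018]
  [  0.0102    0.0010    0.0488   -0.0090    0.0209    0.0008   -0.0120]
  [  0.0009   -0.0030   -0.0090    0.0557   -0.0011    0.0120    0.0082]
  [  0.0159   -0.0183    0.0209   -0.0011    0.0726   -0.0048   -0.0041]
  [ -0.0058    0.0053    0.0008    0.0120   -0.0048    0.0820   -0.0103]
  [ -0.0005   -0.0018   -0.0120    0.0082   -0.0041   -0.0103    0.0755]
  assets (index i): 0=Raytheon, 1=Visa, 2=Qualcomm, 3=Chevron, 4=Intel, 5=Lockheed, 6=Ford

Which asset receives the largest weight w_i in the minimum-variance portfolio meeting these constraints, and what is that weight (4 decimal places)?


Qualcomm (0.2884)

x=Σ⁻¹μ = [2.4968  1.1308  2.6824  0.3504  -0.5457  2.0984  1.2182]
y=Σ⁻¹𝟙 = [15.2531  22.2285  18.6000  17.0059  12.7173  12.0878  17.3250]
a=μᵀx=1.175139  b=𝟙ᵀx=9.431244  c=𝟙ᵀy=115.217537  D=ac−b²=46.448267
λ₁=(c·0.126−b)/D = (115.217537·0.126−9.431244)/46.448267 = 0.109502
λ₂=(a−b·0.126)/D = (1.175139−9.431244·0.126)/46.448267 = -0.000284
w* = 0.109502·x + -0.000284·y:
  w_0 = 0.109502·2.4968 + -0.000284·15.2531 = 0.2691  (Raytheon)
  w_1 = 0.109502·1.1308 + -0.000284·22.2285 = 0.1175  (Visa)
  w_2 = 0.109502·2.6824 + -0.000284·18.6000 = 0.2884  (Qualcomm)
  w_3 = 0.109502·0.3504 + -0.000284·17.0059 = 0.0335  (Chevron)
  w_4 = 0.109502·-0.5457 + -0.000284·12.7173 = -0.0634  (Intel)
  w_5 = 0.109502·2.0984 + -0.000284·12.0878 = 0.2263  (Lockheed)
  w_6 = 0.109502·1.2182 + -0.000284·17.3250 = 0.1285  (Ford)
Σw_i=1.0000  μᵀw=0.1260
σ²=wᵀΣw=λ₁·μ_p+λ₂ = 0.109502·0.126 + -0.000284 = 0.013513 ≈ 0.0135


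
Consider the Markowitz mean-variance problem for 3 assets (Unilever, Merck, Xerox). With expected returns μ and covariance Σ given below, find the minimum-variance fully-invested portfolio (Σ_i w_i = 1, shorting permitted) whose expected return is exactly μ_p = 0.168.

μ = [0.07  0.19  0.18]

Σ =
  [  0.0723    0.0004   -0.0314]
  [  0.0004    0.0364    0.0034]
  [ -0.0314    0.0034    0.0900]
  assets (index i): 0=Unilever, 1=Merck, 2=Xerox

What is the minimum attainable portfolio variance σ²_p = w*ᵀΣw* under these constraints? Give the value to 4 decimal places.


p=Σ⁻¹μ = [2.0365  4.9617  2.5231]
q=Σ⁻¹𝟙 = [21.3268  25.5956  17.5848]
a=μᵀp=1.539438  b=𝟙ᵀp=9.521314  c=𝟙ᵀq=64.507240  D=ac−b²=8.649441
λ₁=(c·0.168−b)/D = (64.507240·0.168−9.521314)/8.649441 = 0.152137
λ₂=(a−b·0.168)/D = (1.539438−9.521314·0.168)/8.649441 = -0.006953
w* = 0.152137·p + -0.006953·q:
  w_0 = 0.152137·2.0365 + -0.006953·21.3268 = 0.1615  (Unilever)
  w_1 = 0.152137·4.9617 + -0.006953·25.5956 = 0.5769  (Merck)
  w_2 = 0.152137·2.5231 + -0.006953·17.5848 = 0.2616  (Xerox)
Σw_i=1.0000  μᵀw=0.1680
σ²=wᵀΣw=λ₁·μ_p+λ₂ = 0.152137·0.168 + -0.006953 = 0.018606 ≈ 0.0186

0.0186


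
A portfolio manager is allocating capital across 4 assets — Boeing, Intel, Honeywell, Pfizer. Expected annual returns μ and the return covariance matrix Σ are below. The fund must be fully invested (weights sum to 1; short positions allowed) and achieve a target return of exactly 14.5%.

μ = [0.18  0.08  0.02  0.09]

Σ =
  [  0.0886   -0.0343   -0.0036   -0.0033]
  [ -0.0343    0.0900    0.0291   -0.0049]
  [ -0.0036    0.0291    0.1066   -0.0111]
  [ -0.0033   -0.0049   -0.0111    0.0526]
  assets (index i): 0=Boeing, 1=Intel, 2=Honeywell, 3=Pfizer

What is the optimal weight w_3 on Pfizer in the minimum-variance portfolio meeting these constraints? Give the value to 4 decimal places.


u=Σ⁻¹μ = [2.9373  2.1484  -0.0833  2.0779]
v=Σ⁻¹𝟙 = [19.1186  17.1571  7.7849  23.4520]
a=μᵀu=0.885933  b=𝟙ᵀu=7.080291  c=𝟙ᵀv=67.512592  D=ac−b²=9.681084
λ₁=(c·0.145−b)/D = (67.512592·0.145−7.080291)/9.681084 = 0.279828
λ₂=(a−b·0.145)/D = (0.885933−7.080291·0.145)/9.681084 = -0.014534
w* = 0.279828·u + -0.014534·v:
  w_0 = 0.279828·2.9373 + -0.014534·19.1186 = 0.5441  (Boeing)
  w_1 = 0.279828·2.1484 + -0.014534·17.1571 = 0.3518  (Intel)
  w_2 = 0.279828·-0.0833 + -0.014534·7.7849 = -0.1365  (Honeywell)
  w_3 = 0.279828·2.0779 + -0.014534·23.4520 = 0.2406  (Pfizer)
Σw_i=1.0000  μᵀw=0.1450
σ²=wᵀΣw=λ₁·μ_p+λ₂ = 0.279828·0.145 + -0.014534 = 0.026041 ≈ 0.0260

0.2406


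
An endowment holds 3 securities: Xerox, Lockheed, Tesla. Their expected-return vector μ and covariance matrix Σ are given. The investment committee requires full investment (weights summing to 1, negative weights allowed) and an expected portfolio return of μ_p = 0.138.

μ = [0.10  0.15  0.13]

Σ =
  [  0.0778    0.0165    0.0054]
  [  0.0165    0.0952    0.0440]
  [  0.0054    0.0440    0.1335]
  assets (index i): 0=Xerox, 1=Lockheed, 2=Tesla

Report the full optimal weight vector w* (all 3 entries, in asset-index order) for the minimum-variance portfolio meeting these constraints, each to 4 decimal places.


x=Σ⁻¹μ = [1.0040  1.1447  0.5559]
y=Σ⁻¹𝟙 = [11.1789  6.2685  4.9724]
a=μᵀx=0.344370  b=𝟙ᵀx=2.704581  c=𝟙ᵀy=22.419835  D=ac−b²=0.405949
λ₁=(c·0.138−b)/D = (22.419835·0.138−2.704581)/0.405949 = 0.959124
λ₂=(a−b·0.138)/D = (0.344370−2.704581·0.138)/0.405949 = -0.071099
w* = 0.959124·x + -0.071099·y:
  w_0 = 0.959124·1.0040 + -0.071099·11.1789 = 0.1681  (Xerox)
  w_1 = 0.959124·1.1447 + -0.071099·6.2685 = 0.6522  (Lockheed)
  w_2 = 0.959124·0.5559 + -0.071099·4.9724 = 0.1796  (Tesla)
Σw_i=1.0000  μᵀw=0.1380
σ²=wᵀΣw=λ₁·μ_p+λ₂ = 0.959124·0.138 + -0.071099 = 0.061260 ≈ 0.0613

0.1681  0.6522  0.1796


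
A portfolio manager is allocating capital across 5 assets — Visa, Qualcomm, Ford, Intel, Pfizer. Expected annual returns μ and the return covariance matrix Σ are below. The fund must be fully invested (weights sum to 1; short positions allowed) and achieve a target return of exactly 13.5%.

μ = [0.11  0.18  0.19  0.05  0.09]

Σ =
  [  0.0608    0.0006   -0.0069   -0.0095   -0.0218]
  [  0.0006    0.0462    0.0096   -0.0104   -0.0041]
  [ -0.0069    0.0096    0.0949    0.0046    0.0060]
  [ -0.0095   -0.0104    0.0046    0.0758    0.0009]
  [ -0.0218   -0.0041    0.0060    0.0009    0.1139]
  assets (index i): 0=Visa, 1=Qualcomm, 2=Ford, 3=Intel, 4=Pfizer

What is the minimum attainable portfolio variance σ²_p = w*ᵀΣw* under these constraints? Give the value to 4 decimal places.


0.0121

p=Σ⁻¹μ = [2.6603  3.9597  1.6411  1.4208  1.3442]
q=Σ⁻¹𝟙 = [25.0877  25.2002  8.0045  19.1434  13.9155]
a=μᵀp=1.509208  b=𝟙ᵀp=11.026108  c=𝟙ᵀq=91.351331  D=ac−b²=16.293060
λ₁=(c·0.135−b)/D = (91.351331·0.135−11.026108)/16.293060 = 0.080177
λ₂=(a−b·0.135)/D = (1.509208−11.026108·0.135)/16.293060 = 0.001269
w* = 0.080177·p + 0.001269·q:
  w_0 = 0.080177·2.6603 + 0.001269·25.0877 = 0.2451  (Visa)
  w_1 = 0.080177·3.9597 + 0.001269·25.2002 = 0.3495  (Qualcomm)
  w_2 = 0.080177·1.6411 + 0.001269·8.0045 = 0.1417  (Ford)
  w_3 = 0.080177·1.4208 + 0.001269·19.1434 = 0.1382  (Intel)
  w_4 = 0.080177·1.3442 + 0.001269·13.9155 = 0.1254  (Pfizer)
Σw_i=1.0000  μᵀw=0.1350
σ²=wᵀΣw=λ₁·μ_p+λ₂ = 0.080177·0.135 + 0.001269 = 0.012093 ≈ 0.0121


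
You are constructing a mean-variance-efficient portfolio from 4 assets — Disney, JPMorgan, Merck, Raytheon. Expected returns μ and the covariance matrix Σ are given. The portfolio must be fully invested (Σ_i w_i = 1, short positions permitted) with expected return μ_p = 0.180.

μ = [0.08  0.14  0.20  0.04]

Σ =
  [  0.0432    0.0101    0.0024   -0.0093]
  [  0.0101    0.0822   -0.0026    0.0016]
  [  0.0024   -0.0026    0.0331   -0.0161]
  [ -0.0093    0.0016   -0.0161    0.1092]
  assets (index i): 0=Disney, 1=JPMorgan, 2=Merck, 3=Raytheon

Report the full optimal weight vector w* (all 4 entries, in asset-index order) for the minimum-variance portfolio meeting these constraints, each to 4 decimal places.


x=Σ⁻¹μ = [1.3872  1.7190  6.7868  1.4599]
y=Σ⁻¹𝟙 = [22.1949  10.3017  37.3932  16.4099]
a=μᵀx=1.767392  b=𝟙ᵀx=11.352872  c=𝟙ᵀy=86.299747  D=ac−b²=23.637819
λ₁=(c·0.180−b)/D = (86.299747·0.180−11.352872)/23.637819 = 0.176881
λ₂=(a−b·0.180)/D = (1.767392−11.352872·0.180)/23.637819 = -0.011681
w* = 0.176881·x + -0.011681·y:
  w_0 = 0.176881·1.3872 + -0.011681·22.1949 = -0.0139  (Disney)
  w_1 = 0.176881·1.7190 + -0.011681·10.3017 = 0.1837  (JPMorgan)
  w_2 = 0.176881·6.7868 + -0.011681·37.3932 = 0.7637  (Merck)
  w_3 = 0.176881·1.4599 + -0.011681·16.4099 = 0.0665  (Raytheon)
Σw_i=1.0000  μᵀw=0.1800
σ²=wᵀΣw=λ₁·μ_p+λ₂ = 0.176881·0.180 + -0.011681 = 0.020157 ≈ 0.0202

-0.0139  0.1837  0.7637  0.0665
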